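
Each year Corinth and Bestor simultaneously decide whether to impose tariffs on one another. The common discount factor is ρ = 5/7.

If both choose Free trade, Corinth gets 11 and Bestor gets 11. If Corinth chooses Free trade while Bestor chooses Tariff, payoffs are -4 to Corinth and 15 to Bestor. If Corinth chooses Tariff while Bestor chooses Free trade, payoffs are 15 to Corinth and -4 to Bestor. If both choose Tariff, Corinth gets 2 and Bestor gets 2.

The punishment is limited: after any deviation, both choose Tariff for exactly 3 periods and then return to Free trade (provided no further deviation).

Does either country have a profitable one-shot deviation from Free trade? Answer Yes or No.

No

IC: ρ+…+ρ^3 ≥ (15−11)/(11−2) = 4/9.
At ρ = 5/7: partial sum = 1.5889 ≥ 0.4444. Cooperation sustainable.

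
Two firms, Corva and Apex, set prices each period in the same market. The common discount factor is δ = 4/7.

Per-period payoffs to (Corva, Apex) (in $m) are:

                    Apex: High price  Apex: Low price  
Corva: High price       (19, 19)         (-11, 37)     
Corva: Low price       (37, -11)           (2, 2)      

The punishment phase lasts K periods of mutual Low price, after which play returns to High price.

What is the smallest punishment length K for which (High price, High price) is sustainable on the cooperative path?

IC: δ(1−δ^K)/(1−δ) ≥ (37−19)/(19−2) = 18/17.
With δ = 4/7: need 1 − δ^K ≥ 18/17·(1−4/7)/(4/7), i.e. δ^K ≤ 0.2059.
Since (4/7)^2 = 0.3265 and (4/7)^3 = 0.1866, the smallest such K is 3.

3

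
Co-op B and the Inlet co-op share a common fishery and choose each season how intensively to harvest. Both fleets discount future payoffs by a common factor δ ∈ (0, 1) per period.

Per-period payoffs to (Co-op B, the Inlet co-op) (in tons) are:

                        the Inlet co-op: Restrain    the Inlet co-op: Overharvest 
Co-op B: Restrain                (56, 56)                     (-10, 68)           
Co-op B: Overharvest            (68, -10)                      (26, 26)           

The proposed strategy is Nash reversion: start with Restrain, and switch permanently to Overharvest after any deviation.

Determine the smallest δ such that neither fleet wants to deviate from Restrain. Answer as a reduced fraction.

One-period gain from deviating is 68 − 56 = 12. The loss is 56 − 26 = 30 in every subsequent period, with present value 30·δ/(1−δ).
Deviation is unprofitable when 30·δ/(1−δ) ≥ 12, i.e. δ/(1−δ) ≥ 2/5.
Equivalently δ ≥ 12/(12+30) = 2/7.

2/7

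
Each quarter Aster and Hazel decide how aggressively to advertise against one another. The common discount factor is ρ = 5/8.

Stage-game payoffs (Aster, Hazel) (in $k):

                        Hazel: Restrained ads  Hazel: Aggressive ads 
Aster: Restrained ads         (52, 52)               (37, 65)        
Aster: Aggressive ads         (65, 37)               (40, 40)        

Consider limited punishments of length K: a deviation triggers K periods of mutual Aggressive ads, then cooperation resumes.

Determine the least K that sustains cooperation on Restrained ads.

3

IC: ρ(1−ρ^K)/(1−ρ) ≥ (65−52)/(52−40) = 13/12.
With ρ = 5/8: need 1 − ρ^K ≥ 13/12·(1−5/8)/(5/8), i.e. ρ^K ≤ 0.3500.
Since (5/8)^2 = 0.3906 and (5/8)^3 = 0.2441, the smallest such K is 3.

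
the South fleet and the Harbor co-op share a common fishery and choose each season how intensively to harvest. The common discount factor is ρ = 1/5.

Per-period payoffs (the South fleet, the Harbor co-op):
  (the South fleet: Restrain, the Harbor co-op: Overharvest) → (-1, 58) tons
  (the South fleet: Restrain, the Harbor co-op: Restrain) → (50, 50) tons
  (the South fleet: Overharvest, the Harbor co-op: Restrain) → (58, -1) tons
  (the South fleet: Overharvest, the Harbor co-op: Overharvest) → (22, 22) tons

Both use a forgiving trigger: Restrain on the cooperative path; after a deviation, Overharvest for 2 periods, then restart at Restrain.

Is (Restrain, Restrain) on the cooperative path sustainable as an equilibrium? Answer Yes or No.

No

Comparing payoff streams over the 3 periods until play realigns: cooperate → 50(1+ρ+…+ρ^2); deviate → 58 + 22(ρ+…+ρ^2).
Cooperation is sustained iff (50−22)(ρ+…+ρ^2) ≥ 58−50.
ρ+…+ρ^2 = 1/5·(1−(1/5)^2)/(1−1/5) = 0.2400, and (58−50)/(50−22) = 0.2857.
0.2400 < 0.2857, so cooperation is not sustainable.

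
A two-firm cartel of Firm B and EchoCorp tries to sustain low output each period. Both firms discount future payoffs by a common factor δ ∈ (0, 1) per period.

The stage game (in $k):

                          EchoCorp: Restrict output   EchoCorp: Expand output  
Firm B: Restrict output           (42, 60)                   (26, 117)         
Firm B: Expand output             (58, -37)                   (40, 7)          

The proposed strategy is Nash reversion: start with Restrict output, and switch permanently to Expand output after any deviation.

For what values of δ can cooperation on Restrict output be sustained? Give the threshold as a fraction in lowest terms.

8/9

For Firm B: deviation gain 58−42 = 16, per-period punishment loss 42−40 = 2. IC gives δ ≥ 16/18 = 8/9.
For EchoCorp: gain 57, loss 53 per period, so δ ≥ 57/110.
The tighter constraint is Firm B's, so cooperation needs δ ≥ 8/9.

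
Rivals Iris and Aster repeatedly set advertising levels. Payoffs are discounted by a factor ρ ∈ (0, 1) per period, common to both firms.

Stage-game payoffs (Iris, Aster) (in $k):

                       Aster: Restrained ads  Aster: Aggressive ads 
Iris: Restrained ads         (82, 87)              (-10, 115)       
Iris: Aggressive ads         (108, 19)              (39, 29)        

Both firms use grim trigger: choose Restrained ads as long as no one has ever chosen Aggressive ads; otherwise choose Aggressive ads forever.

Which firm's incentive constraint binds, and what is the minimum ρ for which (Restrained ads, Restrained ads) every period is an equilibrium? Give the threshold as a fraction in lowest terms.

Iris; ρ ≥ 26/69

For Iris: deviation gain 108−82 = 26, per-period punishment loss 82−39 = 43. IC gives ρ ≥ 26/69.
For Aster: gain 28, loss 58 per period, so ρ ≥ 28/86 = 14/43.
The tighter constraint is Iris's, so cooperation needs ρ ≥ 26/69.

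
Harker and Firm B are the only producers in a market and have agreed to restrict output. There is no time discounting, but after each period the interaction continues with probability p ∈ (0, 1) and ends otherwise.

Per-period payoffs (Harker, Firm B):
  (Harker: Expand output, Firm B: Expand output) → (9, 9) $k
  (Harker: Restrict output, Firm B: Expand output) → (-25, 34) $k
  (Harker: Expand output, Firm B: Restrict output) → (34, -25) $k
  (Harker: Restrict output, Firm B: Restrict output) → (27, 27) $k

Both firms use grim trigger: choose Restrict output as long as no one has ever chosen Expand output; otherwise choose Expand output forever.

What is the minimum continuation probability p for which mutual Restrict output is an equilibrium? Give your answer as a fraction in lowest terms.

Expected cooperation value is 27 + p·27 + p²·27 + … = 27/(1−p); deviation gives 34 + p·9/(1−p).
27 ≥ 34(1−p) + 9p ⇒ 25p ≥ 7 ⇒ p ≥ 7/25.

7/25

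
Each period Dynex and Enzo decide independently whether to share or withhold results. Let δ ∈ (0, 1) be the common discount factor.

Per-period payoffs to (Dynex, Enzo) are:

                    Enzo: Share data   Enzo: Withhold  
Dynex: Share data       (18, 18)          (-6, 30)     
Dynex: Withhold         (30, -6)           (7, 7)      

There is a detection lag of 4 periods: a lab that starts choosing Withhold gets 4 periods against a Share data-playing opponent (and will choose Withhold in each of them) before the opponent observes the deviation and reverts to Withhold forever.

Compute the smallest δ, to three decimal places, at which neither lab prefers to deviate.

0.850

The best deviation is to choose Withhold for all 4 undetected periods, earning 30 each, then 7 forever once detected.
Deviation value: 30(1−δ^4)/(1−δ) + 7δ^4/(1−δ); cooperation value: 18/(1−δ).
IC: 18 ≥ 30(1−δ^4) + 7δ^4 = 30 − 23δ^4.
So δ^4 ≥ 12/23, giving δ ≥ (12/23)^(1/4) ≈ 0.850.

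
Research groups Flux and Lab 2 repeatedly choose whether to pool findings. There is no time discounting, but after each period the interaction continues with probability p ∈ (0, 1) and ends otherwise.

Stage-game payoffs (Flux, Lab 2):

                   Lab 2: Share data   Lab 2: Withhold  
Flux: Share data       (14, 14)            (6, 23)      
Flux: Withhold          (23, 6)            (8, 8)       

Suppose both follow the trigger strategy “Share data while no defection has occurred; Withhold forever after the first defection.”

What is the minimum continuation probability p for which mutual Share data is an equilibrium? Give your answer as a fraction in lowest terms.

3/5

With no time discounting, the continuation probability p plays the role of the discount factor.
Grim-trigger IC: 14/(1−p) ≥ 23 + 8p/(1−p) ⇒ p ≥ (23−14)/(23−8) = 3/5.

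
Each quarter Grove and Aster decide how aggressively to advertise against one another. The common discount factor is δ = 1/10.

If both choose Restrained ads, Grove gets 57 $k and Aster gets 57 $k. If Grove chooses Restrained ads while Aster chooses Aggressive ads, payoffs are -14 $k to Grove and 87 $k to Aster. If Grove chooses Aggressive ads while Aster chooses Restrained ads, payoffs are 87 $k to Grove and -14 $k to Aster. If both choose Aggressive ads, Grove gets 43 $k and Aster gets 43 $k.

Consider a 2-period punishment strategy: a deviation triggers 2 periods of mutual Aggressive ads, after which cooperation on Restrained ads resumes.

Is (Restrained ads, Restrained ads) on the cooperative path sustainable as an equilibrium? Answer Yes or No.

A one-shot deviation gives 87 now, then 43 for 2 periods, then back to 57.
Gain from deviating: (87−57) today; loss: (57−43) in each of the next 2 periods.
No-deviation condition: (57−43)(δ+…+δ^2) ≥ 87−57, i.e. δ+…+δ^2 ≥ 15/7.
At δ = 1/10: δ+…+δ^2 = 0.1100 < 2.1429.
So cooperation is not sustainable.

No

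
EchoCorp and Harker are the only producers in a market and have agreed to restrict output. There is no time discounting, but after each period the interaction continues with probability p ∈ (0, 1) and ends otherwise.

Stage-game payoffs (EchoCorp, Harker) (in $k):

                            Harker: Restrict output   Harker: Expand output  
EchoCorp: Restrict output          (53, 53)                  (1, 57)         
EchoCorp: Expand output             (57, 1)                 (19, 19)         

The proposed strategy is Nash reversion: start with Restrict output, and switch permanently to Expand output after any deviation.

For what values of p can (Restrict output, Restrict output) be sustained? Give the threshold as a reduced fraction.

With no time discounting, the continuation probability p plays the role of the discount factor.
Grim-trigger IC: 53/(1−p) ≥ 57 + 19p/(1−p) ⇒ p ≥ (57−53)/(57−19) = 2/19.

2/19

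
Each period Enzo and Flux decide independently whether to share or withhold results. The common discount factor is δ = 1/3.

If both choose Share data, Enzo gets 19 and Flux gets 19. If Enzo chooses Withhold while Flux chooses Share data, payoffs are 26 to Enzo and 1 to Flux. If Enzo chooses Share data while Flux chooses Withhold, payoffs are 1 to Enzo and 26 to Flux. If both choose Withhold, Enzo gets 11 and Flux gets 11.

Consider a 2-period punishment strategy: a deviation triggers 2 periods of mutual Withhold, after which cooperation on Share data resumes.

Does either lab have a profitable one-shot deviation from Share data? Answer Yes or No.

Yes

IC: δ+…+δ^2 ≥ (26−19)/(19−11) = 7/8.
At δ = 1/3: partial sum = 0.4444 < 0.8750. Cooperation not sustainable.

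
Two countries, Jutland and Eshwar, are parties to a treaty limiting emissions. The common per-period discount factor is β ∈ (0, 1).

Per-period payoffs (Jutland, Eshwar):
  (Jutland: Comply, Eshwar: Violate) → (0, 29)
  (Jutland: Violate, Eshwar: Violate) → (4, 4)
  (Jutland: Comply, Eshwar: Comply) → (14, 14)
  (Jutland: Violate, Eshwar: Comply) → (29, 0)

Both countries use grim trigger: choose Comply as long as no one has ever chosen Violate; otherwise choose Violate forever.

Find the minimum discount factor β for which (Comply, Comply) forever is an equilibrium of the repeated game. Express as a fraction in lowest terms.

3/5

One-period gain from deviating is 29 − 14 = 15. The loss is 14 − 4 = 10 in every subsequent period, with present value 10·β/(1−β).
Deviation is unprofitable when 10·β/(1−β) ≥ 15, i.e. β/(1−β) ≥ 3/2.
Equivalently β ≥ 15/(15+10) = 3/5.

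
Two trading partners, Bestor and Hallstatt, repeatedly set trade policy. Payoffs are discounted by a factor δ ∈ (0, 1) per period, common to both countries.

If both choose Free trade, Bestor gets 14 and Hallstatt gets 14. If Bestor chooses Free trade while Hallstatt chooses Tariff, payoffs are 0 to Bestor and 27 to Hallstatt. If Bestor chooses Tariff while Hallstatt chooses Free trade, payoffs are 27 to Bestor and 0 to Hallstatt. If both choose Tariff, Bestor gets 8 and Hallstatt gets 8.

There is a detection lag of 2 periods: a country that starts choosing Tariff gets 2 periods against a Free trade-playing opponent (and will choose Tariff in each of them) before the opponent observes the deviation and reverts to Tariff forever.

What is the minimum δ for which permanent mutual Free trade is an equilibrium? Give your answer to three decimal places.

0.827

A deviator earns 27 for 2 periods, then 8 forever; cooperating earns 14 forever. Multiplying the IC by (1−δ):
14 ≥ 27(1−δ^2) + 8δ^2, so 19·δ^2 ≥ 13 and δ^2 ≥ 13/19.
δ ≥ (13/19)^(1/2) ≈ 0.827.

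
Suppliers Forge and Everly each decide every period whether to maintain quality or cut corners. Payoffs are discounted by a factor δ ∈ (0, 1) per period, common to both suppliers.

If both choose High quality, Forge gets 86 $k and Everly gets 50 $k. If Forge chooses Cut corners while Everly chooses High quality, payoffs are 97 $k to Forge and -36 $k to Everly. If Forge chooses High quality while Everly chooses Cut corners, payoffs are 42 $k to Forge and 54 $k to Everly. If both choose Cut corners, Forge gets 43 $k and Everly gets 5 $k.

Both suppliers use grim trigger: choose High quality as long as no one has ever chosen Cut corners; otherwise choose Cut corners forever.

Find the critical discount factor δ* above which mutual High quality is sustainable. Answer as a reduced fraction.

Forge's threshold: (97−86)/(97−43) = 11/54.
Everly's threshold: (54−50)/(54−5) = 4/49.
11/54 > 4/49, so Forge binds and δ* = 11/54.

11/54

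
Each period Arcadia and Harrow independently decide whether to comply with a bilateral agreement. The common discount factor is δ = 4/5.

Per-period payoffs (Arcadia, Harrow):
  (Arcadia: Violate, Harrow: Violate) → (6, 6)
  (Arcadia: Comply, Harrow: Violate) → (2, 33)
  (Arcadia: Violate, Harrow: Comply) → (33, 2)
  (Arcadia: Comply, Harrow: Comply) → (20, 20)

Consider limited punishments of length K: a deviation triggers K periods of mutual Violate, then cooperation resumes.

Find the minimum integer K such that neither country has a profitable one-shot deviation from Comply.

2

No profitable deviation requires (20−6)(δ+…+δ^K) ≥ 33−20, i.e. δ+…+δ^K ≥ 13/14 ≈ 0.9286.
With δ = 4/5, the partial sums are K=1: 0.8000, K=2: 1.4400.
K = 2 is the first length at which the sum reaches 0.9286.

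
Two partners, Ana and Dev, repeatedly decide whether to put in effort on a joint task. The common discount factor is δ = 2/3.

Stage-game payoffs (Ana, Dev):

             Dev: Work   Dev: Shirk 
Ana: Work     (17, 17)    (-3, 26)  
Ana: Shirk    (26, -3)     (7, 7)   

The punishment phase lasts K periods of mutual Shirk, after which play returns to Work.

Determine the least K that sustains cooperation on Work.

IC: δ(1−δ^K)/(1−δ) ≥ (26−17)/(17−7) = 9/10.
With δ = 2/3: need 1 − δ^K ≥ 9/10·(1−2/3)/(2/3), i.e. δ^K ≤ 0.5500.
Since (2/3)^1 = 0.6667 and (2/3)^2 = 0.4444, the smallest such K is 2.

2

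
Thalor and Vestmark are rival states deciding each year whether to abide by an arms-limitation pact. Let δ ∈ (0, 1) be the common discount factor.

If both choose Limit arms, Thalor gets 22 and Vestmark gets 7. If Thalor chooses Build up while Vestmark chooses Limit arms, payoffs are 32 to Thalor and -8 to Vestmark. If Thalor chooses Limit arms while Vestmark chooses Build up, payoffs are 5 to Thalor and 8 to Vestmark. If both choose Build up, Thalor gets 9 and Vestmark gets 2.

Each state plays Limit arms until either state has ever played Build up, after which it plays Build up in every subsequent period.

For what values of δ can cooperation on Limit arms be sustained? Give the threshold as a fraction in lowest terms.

For Thalor: deviation gain 32−22 = 10, per-period punishment loss 22−9 = 13. IC gives δ ≥ 10/23.
For Vestmark: gain 1, loss 5 per period, so δ ≥ 1/6.
The tighter constraint is Thalor's, so cooperation needs δ ≥ 10/23.

10/23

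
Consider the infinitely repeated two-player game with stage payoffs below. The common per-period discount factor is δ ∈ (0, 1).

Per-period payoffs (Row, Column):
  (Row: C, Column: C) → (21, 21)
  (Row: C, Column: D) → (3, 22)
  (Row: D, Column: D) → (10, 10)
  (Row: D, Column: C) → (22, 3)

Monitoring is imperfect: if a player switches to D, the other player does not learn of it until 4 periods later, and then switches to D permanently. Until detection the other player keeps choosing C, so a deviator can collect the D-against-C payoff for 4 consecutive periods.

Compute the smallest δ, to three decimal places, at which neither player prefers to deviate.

Deviating for the 4 undetected periods gains 22−21 = 1 per period over cooperation, then loses 21−10 = 11 per period forever once punishment starts.
Gain: 1(1 + δ + … + δ^3); loss: 11·δ^4/(1−δ).
No profitable deviation ⇔ 1(1−δ^4) ≤ 11·δ^4, i.e. δ^4 ≥ 1/(1+11) = 1/12.
Hence δ ≥ (1/12)^(1/4) ≈ 0.537.

0.537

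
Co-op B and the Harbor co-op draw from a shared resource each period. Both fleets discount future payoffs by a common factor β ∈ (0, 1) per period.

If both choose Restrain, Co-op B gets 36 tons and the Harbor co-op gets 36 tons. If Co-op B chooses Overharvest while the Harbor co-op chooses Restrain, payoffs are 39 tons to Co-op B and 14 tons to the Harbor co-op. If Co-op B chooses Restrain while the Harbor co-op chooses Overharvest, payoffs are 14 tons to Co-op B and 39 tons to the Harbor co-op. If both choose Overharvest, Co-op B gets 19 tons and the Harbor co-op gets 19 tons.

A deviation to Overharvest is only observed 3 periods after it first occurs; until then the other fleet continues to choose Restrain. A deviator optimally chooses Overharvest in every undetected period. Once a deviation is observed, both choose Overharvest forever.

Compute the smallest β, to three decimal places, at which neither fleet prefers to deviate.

0.531

A deviator earns 39 for 3 periods, then 19 forever; cooperating earns 36 forever. Multiplying the IC by (1−β):
36 ≥ 39(1−β^3) + 19β^3, so 20·β^3 ≥ 3 and β^3 ≥ 3/20.
β ≥ (3/20)^(1/3) ≈ 0.531.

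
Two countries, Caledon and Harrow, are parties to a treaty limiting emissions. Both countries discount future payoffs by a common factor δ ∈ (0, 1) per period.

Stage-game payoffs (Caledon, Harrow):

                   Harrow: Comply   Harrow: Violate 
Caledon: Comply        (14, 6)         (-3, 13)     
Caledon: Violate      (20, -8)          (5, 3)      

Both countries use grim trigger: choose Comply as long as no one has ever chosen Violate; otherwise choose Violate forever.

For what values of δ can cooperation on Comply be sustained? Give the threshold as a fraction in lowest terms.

Caledon: cooperation gives 14 each period; deviation gives 20 once then 5 forever.
  14/(1−δ) ≥ 20 + 5δ/(1−δ) ⇒ δ ≥ 6/15 = 2/5.
Harrow: cooperation gives 6 each period; deviation gives 13 once then 3 forever.
  δ ≥ 7/10.
Both must hold, so the binding constraint is Harrow's: δ ≥ 7/10.

7/10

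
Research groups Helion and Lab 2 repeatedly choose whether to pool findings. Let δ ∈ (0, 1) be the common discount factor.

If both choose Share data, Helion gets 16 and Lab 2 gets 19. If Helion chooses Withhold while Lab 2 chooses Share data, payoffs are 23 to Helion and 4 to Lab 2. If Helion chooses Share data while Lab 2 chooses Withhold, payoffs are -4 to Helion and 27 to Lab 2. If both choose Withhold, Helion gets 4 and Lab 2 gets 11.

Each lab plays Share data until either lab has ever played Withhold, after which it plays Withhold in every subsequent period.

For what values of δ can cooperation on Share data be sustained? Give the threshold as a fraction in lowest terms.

Helion's threshold: (23−16)/(23−4) = 7/19.
Lab 2's threshold: (27−19)/(27−11) = 1/2.
7/19 < 1/2, so Lab 2 binds and δ* = 1/2.

1/2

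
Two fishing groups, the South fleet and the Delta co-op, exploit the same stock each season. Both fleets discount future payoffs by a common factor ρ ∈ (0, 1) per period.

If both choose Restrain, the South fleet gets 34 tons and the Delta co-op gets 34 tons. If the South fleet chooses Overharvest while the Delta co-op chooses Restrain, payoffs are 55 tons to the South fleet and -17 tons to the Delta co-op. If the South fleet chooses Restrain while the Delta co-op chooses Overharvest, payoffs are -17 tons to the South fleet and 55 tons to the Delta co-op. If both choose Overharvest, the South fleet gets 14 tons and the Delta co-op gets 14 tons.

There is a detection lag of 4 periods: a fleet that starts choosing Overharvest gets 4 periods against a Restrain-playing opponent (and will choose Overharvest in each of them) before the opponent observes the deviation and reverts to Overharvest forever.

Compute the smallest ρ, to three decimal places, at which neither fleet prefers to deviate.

0.846

The best deviation is to choose Overharvest for all 4 undetected periods, earning 55 each, then 14 forever once detected.
Deviation value: 55(1−ρ^4)/(1−ρ) + 14ρ^4/(1−ρ); cooperation value: 34/(1−ρ).
IC: 34 ≥ 55(1−ρ^4) + 14ρ^4 = 55 − 41ρ^4.
So ρ^4 ≥ 21/41, giving ρ ≥ (21/41)^(1/4) ≈ 0.846.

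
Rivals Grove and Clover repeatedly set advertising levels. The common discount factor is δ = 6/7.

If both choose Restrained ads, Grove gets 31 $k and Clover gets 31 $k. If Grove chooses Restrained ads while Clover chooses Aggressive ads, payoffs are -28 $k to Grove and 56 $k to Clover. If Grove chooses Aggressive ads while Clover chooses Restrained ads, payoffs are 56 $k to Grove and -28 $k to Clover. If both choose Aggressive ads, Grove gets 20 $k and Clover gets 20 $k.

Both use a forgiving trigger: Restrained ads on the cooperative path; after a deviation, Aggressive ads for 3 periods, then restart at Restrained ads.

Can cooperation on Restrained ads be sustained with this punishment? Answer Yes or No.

No

A one-shot deviation gives 56 now, then 20 for 3 periods, then back to 31.
Gain from deviating: (56−31) today; loss: (31−20) in each of the next 3 periods.
No-deviation condition: (31−20)(δ+…+δ^3) ≥ 56−31, i.e. δ+…+δ^3 ≥ 25/11.
At δ = 6/7: δ+…+δ^3 = 2.2216 < 2.2727.
So cooperation is not sustainable.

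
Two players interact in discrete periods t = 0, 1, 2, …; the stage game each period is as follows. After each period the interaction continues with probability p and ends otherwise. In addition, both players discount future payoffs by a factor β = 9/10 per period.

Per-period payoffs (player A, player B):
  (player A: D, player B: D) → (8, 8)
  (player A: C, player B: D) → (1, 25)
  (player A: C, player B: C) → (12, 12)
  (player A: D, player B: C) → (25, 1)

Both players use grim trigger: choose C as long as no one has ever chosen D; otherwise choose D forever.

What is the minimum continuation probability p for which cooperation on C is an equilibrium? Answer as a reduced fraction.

Expected continuation weight on next period's payoff is β·p = 9/10·p, which plays the role of the discount factor.
Cooperation requires 9/10·p ≥ (25−12)/(25−8) = 13/17, hence p ≥ 130/153.

130/153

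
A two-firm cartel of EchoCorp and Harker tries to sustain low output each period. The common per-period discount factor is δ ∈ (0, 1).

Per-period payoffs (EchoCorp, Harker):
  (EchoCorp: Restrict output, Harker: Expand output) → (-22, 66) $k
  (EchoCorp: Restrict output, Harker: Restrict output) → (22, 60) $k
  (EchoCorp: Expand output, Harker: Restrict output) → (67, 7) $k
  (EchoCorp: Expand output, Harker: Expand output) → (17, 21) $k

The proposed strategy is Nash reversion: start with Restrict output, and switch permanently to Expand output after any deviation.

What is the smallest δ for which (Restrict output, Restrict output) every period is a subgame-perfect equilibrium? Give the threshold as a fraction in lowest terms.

9/10

For EchoCorp: deviation gain 67−22 = 45, per-period punishment loss 22−17 = 5. IC gives δ ≥ 45/50 = 9/10.
For Harker: gain 6, loss 39 per period, so δ ≥ 6/45 = 2/15.
The tighter constraint is EchoCorp's, so cooperation needs δ ≥ 9/10.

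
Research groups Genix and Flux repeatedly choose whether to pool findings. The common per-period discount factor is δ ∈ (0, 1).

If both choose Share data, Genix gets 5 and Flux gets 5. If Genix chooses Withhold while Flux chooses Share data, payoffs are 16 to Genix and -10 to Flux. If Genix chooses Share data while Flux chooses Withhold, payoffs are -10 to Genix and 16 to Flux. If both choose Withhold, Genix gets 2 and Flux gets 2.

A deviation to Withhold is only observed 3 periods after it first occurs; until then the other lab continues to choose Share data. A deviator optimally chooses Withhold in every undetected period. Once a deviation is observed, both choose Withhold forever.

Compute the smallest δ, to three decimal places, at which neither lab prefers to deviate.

Deviating for the 3 undetected periods gains 16−5 = 11 per period over cooperation, then loses 5−2 = 3 per period forever once punishment starts.
Gain: 11(1 + δ + … + δ^2); loss: 3·δ^3/(1−δ).
No profitable deviation ⇔ 11(1−δ^3) ≤ 3·δ^3, i.e. δ^3 ≥ 11/(11+3) = 11/14.
Hence δ ≥ (11/14)^(1/3) ≈ 0.923.

0.923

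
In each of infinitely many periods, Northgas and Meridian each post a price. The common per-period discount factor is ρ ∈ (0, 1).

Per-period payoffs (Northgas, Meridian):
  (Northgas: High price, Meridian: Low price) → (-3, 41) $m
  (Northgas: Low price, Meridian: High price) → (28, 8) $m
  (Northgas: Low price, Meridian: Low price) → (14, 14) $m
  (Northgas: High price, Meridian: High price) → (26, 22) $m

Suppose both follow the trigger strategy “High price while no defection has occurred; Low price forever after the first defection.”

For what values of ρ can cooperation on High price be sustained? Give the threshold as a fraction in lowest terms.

For Northgas: deviation gain 28−26 = 2, per-period punishment loss 26−14 = 12. IC gives ρ ≥ 2/14 = 1/7.
For Meridian: gain 19, loss 8 per period, so ρ ≥ 19/27.
The tighter constraint is Meridian's, so cooperation needs ρ ≥ 19/27.

19/27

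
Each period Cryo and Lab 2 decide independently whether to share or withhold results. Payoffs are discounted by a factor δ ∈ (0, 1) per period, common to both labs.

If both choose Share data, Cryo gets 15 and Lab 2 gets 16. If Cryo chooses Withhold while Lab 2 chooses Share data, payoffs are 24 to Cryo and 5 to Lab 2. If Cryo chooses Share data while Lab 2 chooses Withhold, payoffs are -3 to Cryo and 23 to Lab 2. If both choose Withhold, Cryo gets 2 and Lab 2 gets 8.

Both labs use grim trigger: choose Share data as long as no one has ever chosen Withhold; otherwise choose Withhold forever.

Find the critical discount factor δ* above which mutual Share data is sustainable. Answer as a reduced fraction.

Cryo's threshold: (24−15)/(24−2) = 9/22.
Lab 2's threshold: (23−16)/(23−8) = 7/15.
9/22 < 7/15, so Lab 2 binds and δ* = 7/15.

7/15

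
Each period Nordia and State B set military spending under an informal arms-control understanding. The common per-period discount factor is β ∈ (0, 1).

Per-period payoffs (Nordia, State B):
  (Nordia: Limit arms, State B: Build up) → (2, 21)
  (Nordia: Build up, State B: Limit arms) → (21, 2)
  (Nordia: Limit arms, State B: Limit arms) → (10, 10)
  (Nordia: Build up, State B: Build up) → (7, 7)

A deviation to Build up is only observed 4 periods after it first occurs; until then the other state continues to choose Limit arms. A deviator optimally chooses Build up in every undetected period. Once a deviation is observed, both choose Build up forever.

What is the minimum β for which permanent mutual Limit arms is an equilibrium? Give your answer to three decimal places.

0.941

A deviator earns 21 for 4 periods, then 7 forever; cooperating earns 10 forever. Multiplying the IC by (1−β):
10 ≥ 21(1−β^4) + 7β^4, so 14·β^4 ≥ 11 and β^4 ≥ 11/14.
β ≥ (11/14)^(1/4) ≈ 0.941.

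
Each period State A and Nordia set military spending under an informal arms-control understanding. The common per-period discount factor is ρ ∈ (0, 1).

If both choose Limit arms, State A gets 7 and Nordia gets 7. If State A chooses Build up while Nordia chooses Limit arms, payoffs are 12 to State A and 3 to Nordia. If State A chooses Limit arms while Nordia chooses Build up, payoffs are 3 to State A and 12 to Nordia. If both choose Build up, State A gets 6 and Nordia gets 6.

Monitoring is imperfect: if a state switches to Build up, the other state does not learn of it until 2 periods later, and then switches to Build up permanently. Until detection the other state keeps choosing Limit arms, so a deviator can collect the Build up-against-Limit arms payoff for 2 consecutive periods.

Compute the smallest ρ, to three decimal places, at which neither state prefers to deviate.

The best deviation is to choose Build up for all 2 undetected periods, earning 12 each, then 6 forever once detected.
Deviation value: 12(1−ρ^2)/(1−ρ) + 6ρ^2/(1−ρ); cooperation value: 7/(1−ρ).
IC: 7 ≥ 12(1−ρ^2) + 6ρ^2 = 12 − 6ρ^2.
So ρ^2 ≥ 5/6, giving ρ ≥ (5/6)^(1/2) ≈ 0.913.

0.913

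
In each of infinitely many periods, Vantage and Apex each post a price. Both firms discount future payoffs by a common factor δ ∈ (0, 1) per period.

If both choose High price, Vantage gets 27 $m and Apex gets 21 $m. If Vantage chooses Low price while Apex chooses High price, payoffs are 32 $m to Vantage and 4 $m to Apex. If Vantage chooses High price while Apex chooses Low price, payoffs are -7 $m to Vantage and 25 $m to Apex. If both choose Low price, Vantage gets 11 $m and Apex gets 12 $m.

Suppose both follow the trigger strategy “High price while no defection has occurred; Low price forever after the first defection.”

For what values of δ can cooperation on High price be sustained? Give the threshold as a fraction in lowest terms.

4/13

Vantage: cooperation gives 27 each period; deviation gives 32 once then 11 forever.
  27/(1−δ) ≥ 32 + 11δ/(1−δ) ⇒ δ ≥ 5/21.
Apex: cooperation gives 21 each period; deviation gives 25 once then 12 forever.
  δ ≥ 4/13.
Both must hold, so the binding constraint is Apex's: δ ≥ 4/13.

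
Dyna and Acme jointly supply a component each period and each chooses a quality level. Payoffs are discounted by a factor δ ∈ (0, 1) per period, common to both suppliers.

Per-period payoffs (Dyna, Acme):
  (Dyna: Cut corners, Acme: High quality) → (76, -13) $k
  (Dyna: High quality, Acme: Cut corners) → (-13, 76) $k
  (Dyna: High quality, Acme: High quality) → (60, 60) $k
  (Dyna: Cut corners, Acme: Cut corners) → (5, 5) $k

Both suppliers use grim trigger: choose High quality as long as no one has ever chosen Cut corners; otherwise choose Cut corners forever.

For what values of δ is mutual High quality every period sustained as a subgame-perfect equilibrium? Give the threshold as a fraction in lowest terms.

16/71

60/(1−δ) ≥ 76 + 5δ/(1−δ)
60 ≥ 76 − 71δ
δ ≥ 16/71.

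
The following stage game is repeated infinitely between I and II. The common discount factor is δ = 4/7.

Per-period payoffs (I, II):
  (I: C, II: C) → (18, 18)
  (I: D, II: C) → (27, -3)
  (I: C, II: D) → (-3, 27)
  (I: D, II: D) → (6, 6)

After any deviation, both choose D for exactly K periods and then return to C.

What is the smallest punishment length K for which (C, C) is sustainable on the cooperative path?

2

No profitable deviation requires (18−6)(δ+…+δ^K) ≥ 27−18, i.e. δ+…+δ^K ≥ 3/4 ≈ 0.7500.
With δ = 4/7, the partial sums are K=1: 0.5714, K=2: 0.8980.
K = 2 is the first length at which the sum reaches 0.7500.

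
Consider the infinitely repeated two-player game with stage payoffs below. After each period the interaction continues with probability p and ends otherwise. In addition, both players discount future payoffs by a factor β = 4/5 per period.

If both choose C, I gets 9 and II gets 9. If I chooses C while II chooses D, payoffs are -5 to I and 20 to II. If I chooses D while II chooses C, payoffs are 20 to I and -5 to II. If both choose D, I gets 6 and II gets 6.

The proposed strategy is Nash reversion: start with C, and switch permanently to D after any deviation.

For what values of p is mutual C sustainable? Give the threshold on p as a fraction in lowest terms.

55/56

Expected continuation weight on next period's payoff is β·p = 4/5·p, which plays the role of the discount factor.
Cooperation requires 4/5·p ≥ (20−9)/(20−6) = 11/14, hence p ≥ 55/56.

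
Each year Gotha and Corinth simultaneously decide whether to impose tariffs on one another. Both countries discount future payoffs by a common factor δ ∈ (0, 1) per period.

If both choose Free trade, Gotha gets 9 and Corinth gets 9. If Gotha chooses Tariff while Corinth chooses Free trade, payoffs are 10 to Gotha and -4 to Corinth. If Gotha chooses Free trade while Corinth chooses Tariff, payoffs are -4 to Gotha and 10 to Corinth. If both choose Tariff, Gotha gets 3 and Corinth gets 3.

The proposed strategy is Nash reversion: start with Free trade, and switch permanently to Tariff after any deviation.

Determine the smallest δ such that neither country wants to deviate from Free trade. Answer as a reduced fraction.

1/7

Under grim trigger the critical discount factor is (T−C)/(T−P) with T = 10, C = 9, P = 3.
δ* = (10−9)/(10−3) = 1/7.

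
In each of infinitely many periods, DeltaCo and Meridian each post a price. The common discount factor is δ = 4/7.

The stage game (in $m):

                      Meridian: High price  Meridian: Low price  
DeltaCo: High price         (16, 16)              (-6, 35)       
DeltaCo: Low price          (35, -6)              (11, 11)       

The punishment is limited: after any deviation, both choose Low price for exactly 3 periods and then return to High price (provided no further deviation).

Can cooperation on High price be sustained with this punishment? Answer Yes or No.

Comparing payoff streams over the 4 periods until play realigns: cooperate → 16(1+δ+…+δ^3); deviate → 35 + 11(δ+…+δ^3).
Cooperation is sustained iff (16−11)(δ+…+δ^3) ≥ 35−16.
δ+…+δ^3 = 4/7·(1−(4/7)^3)/(1−4/7) = 1.0845, and (35−16)/(16−11) = 3.8000.
1.0845 < 3.8000, so cooperation is not sustainable.

No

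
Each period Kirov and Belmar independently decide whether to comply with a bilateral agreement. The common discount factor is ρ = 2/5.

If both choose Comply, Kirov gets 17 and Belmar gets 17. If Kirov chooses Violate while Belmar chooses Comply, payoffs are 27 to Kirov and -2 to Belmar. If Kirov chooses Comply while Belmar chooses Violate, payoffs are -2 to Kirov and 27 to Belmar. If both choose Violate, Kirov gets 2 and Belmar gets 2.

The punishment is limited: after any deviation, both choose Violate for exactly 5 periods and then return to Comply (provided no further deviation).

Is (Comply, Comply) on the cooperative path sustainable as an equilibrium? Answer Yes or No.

No

A one-shot deviation gives 27 now, then 2 for 5 periods, then back to 17.
Gain from deviating: (27−17) today; loss: (17−2) in each of the next 5 periods.
No-deviation condition: (17−2)(ρ+…+ρ^5) ≥ 27−17, i.e. ρ+…+ρ^5 ≥ 2/3.
At ρ = 2/5: ρ+…+ρ^5 = 0.6598 < 0.6667.
So cooperation is not sustainable.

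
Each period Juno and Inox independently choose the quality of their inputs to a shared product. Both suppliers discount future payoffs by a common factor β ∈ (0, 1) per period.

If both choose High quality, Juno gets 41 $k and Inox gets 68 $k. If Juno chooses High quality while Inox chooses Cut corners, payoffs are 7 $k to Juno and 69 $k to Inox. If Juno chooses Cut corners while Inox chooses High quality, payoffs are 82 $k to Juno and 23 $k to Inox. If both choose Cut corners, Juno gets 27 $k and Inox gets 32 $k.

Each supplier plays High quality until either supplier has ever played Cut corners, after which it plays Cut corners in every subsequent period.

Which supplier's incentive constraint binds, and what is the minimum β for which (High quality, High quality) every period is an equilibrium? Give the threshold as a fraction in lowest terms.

Juno; β ≥ 41/55

Juno: cooperation gives 41 each period; deviation gives 82 once then 27 forever.
  41/(1−β) ≥ 82 + 27β/(1−β) ⇒ β ≥ 41/55.
Inox: cooperation gives 68 each period; deviation gives 69 once then 32 forever.
  β ≥ 1/37.
Both must hold, so the binding constraint is Juno's: β ≥ 41/55.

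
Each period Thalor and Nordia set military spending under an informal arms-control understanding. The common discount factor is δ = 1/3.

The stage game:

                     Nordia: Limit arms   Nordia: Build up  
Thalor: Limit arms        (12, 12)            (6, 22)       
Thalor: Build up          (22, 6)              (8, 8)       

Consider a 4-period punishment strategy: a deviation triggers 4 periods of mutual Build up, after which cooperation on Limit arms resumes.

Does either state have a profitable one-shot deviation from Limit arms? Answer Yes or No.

IC: δ+…+δ^4 ≥ (22−12)/(12−8) = 5/2.
At δ = 1/3: partial sum = 0.4938 < 2.5000. Cooperation not sustainable.

Yes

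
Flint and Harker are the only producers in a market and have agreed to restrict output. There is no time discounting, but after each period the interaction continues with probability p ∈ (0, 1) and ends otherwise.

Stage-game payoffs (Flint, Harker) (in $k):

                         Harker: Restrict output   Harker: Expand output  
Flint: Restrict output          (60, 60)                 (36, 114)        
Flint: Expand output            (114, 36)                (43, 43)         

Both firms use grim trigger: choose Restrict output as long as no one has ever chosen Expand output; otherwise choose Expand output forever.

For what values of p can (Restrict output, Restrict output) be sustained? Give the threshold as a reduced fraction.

With no time discounting, the continuation probability p plays the role of the discount factor.
Grim-trigger IC: 60/(1−p) ≥ 114 + 43p/(1−p) ⇒ p ≥ (114−60)/(114−43) = 54/71.

54/71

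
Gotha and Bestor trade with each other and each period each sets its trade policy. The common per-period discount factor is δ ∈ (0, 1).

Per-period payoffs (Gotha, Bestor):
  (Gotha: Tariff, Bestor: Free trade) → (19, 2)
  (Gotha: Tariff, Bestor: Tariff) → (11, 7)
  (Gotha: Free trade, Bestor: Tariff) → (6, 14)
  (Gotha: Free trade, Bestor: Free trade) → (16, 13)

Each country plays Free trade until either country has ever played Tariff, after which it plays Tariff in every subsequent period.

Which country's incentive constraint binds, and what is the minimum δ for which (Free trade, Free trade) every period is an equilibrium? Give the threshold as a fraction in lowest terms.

Gotha; δ ≥ 3/8

For Gotha: deviation gain 19−16 = 3, per-period punishment loss 16−11 = 5. IC gives δ ≥ 3/8.
For Bestor: gain 1, loss 6 per period, so δ ≥ 1/7.
The tighter constraint is Gotha's, so cooperation needs δ ≥ 3/8.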